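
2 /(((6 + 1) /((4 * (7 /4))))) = 2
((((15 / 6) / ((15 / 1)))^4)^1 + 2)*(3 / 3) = 2593 / 1296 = 2.00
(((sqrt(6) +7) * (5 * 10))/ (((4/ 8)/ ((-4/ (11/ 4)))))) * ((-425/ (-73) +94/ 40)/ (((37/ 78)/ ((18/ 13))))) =-721586880/ 29711-103083840 * sqrt(6)/ 29711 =-32785.49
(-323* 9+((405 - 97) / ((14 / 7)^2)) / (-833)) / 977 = -345944 / 116263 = -2.98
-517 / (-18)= 517 / 18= 28.72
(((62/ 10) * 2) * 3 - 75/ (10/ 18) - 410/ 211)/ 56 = -105229/ 59080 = -1.78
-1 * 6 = -6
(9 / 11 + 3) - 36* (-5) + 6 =2088 / 11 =189.82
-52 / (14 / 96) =-2496 / 7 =-356.57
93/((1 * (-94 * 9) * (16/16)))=-31/282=-0.11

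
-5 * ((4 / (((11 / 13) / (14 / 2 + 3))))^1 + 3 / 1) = -2765 / 11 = -251.36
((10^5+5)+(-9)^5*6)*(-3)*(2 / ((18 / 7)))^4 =203515963 / 729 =279171.42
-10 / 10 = -1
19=19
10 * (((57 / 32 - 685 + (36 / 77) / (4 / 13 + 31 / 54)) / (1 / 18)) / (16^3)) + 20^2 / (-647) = -30940648417075 / 1010498306048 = -30.62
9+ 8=17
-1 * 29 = -29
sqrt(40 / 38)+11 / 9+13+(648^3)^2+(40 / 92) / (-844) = 2* sqrt(95) / 19+6467446303558540653779 / 87354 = 74037208411275279.25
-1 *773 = -773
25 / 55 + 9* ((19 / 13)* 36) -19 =65064 / 143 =454.99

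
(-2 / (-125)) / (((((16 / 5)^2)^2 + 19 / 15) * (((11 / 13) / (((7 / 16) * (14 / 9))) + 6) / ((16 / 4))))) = 12740 / 153017927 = 0.00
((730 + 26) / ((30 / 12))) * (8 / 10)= 6048 / 25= 241.92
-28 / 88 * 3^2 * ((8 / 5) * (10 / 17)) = -504 / 187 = -2.70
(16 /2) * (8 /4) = 16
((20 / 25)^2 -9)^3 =-9129329 / 15625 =-584.28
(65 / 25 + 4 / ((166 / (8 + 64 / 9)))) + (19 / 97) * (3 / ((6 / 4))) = 1215817 / 362295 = 3.36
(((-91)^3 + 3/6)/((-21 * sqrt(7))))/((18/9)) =6781.50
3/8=0.38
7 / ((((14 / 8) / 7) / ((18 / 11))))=45.82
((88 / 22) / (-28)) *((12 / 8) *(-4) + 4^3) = -58 / 7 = -8.29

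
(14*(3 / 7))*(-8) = -48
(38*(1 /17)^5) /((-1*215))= -38 /305269255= -0.00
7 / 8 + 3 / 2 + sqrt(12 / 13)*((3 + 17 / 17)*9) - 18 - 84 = -797 / 8 + 72*sqrt(39) / 13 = -65.04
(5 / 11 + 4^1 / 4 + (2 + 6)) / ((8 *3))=13 / 33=0.39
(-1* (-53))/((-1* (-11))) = 53/11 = 4.82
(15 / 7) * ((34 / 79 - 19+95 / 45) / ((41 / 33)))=-643610 / 22673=-28.39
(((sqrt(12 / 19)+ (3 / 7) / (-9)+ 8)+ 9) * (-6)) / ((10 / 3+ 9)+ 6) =-2136 / 385 - 36 * sqrt(57) / 1045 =-5.81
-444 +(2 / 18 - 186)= -629.89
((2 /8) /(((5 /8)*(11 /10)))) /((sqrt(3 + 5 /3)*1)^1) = 2*sqrt(42) /77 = 0.17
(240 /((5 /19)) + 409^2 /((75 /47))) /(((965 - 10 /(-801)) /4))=8469888276 /19324375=438.30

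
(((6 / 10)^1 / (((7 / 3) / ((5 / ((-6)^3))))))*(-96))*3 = 12 / 7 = 1.71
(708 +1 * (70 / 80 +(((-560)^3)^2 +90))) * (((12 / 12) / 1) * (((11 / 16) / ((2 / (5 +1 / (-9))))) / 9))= 3317118679267641479 / 576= 5758886595950766.46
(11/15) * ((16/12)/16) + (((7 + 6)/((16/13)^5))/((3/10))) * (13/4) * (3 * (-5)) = -747.96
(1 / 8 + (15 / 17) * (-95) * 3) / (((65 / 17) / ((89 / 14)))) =-3042287 / 7280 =-417.90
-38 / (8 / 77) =-1463 / 4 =-365.75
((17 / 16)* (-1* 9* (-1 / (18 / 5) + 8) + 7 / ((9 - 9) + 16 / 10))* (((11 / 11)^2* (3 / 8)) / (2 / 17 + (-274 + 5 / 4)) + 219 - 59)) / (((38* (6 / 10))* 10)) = -52543523653 / 1082084352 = -48.56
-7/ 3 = -2.33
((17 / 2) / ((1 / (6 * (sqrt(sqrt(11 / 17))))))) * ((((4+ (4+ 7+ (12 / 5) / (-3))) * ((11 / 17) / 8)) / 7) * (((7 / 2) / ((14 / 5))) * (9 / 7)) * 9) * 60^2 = 42701175 * 11^(1 / 4) * 17^(3 / 4) / 1666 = 390795.62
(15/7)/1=15/7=2.14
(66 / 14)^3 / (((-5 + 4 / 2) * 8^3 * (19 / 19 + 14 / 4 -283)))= 11979 / 48909056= 0.00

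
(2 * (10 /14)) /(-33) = -10 /231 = -0.04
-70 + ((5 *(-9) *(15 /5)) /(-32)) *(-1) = -2375 /32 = -74.22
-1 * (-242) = 242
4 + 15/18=29/6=4.83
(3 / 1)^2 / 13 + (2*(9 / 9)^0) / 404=1831 / 2626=0.70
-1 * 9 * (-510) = 4590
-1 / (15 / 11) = -11 / 15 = -0.73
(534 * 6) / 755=4.24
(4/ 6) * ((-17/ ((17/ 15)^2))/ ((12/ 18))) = -225/ 17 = -13.24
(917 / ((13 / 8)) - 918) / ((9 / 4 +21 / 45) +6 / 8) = -34485 / 338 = -102.03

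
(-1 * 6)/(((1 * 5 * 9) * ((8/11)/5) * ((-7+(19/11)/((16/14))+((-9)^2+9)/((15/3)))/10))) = -2420/3303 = -0.73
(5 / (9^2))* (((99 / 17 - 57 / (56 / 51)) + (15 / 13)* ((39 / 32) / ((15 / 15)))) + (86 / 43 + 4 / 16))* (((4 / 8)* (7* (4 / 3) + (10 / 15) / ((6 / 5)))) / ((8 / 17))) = -7989085 / 290304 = -27.52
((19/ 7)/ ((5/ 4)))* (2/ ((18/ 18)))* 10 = 304/ 7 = 43.43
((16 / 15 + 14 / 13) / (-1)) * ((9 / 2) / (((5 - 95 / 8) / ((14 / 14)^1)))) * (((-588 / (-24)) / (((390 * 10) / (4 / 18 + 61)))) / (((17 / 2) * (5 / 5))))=1025962 / 16160625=0.06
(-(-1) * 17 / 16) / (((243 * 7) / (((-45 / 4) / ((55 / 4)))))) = -17 / 33264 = -0.00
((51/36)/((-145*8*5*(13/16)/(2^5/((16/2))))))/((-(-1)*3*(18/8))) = -136/763425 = -0.00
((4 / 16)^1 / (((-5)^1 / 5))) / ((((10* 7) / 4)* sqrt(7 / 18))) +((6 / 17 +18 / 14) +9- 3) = 909 / 119- 3* sqrt(14) / 490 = 7.62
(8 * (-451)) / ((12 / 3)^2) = -451 / 2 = -225.50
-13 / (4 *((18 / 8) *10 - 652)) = 13 / 2518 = 0.01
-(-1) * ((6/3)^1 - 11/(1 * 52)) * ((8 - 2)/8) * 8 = 10.73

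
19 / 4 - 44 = -157 / 4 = -39.25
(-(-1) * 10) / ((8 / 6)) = 7.50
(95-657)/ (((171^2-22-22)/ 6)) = -3372/ 29197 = -0.12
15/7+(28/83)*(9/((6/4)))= 2421/581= 4.17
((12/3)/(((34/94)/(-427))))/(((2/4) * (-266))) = 11468/323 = 35.50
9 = 9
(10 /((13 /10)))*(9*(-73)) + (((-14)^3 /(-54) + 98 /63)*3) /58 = -17138509 /3393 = -5051.14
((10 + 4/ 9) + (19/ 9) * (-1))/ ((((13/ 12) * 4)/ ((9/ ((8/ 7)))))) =1575/ 104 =15.14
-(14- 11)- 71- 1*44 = -118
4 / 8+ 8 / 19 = 35 / 38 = 0.92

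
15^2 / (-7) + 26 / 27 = -5893 / 189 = -31.18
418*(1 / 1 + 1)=836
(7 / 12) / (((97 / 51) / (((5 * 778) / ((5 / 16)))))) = 370328 / 97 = 3817.81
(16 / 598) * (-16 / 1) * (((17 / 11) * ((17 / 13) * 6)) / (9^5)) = -73984 / 841586031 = -0.00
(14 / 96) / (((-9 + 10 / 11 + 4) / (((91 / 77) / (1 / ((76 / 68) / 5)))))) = -0.01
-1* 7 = -7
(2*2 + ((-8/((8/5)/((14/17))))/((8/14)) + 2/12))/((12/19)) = -2945/612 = -4.81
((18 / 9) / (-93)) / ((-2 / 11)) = 11 / 93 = 0.12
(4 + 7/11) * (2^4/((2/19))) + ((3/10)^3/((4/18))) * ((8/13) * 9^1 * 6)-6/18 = 37989638/53625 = 708.43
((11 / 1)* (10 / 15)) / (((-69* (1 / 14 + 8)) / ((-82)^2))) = -2070992 / 23391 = -88.54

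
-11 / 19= -0.58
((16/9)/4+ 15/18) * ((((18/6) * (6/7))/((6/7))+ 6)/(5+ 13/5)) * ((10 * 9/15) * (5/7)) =1725/266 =6.48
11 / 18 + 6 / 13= 251 / 234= 1.07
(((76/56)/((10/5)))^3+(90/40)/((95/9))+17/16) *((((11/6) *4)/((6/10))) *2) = 12143681/312816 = 38.82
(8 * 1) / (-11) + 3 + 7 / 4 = 177 / 44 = 4.02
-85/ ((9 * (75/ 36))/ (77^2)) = -403172/ 15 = -26878.13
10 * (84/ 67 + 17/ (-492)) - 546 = -533.81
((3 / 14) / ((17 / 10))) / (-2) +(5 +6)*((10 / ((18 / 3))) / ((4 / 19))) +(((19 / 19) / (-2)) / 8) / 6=994001 / 11424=87.01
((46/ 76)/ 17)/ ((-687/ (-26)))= 299/ 221901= 0.00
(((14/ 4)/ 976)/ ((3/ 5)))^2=1225/ 34292736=0.00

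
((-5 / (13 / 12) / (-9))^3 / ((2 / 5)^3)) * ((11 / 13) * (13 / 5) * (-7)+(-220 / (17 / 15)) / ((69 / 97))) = -607.50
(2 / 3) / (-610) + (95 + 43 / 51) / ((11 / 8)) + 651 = 41105296 / 57035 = 720.70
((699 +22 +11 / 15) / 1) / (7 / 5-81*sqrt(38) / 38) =-61.48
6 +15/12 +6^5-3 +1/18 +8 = 280379/36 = 7788.31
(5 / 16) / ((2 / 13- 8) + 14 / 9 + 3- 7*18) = -585 / 242032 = -0.00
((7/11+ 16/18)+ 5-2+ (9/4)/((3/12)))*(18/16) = 1339/88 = 15.22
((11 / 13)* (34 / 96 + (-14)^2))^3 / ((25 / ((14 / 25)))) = 5680807825 / 55296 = 102734.52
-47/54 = -0.87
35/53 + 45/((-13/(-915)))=2182730/689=3167.97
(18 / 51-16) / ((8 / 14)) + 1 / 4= -1845 / 68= -27.13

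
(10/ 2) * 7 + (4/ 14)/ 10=1226/ 35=35.03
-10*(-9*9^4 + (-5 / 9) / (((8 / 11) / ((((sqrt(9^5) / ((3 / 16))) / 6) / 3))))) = 591040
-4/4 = -1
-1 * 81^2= -6561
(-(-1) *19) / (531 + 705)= 19 / 1236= 0.02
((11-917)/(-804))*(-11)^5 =-24318701/134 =-181482.84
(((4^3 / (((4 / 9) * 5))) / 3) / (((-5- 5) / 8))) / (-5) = 192 / 125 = 1.54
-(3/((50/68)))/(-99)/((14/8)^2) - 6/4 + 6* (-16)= -7881787/80850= -97.49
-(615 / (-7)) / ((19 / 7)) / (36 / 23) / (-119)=-4715 / 27132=-0.17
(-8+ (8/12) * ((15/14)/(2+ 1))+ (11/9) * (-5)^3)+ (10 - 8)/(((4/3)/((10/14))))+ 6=-153.47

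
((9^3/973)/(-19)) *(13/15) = -3159/92435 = -0.03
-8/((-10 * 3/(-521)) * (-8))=521/30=17.37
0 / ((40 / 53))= 0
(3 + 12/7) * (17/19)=561/133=4.22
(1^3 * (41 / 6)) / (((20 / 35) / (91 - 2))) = 25543 / 24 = 1064.29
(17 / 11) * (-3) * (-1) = 51 / 11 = 4.64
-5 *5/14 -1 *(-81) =1109/14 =79.21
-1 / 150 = -0.01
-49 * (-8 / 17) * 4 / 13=1568 / 221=7.10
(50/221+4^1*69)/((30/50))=305230/663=460.38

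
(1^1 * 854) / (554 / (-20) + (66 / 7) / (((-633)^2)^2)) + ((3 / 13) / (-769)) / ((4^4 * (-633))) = -1727593688480202782843467 / 56035532990251274560256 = -30.83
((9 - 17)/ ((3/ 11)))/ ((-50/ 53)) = 2332/ 75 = 31.09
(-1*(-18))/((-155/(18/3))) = -108/155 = -0.70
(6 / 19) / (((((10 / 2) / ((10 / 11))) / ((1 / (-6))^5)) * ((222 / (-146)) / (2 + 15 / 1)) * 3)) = 1241 / 45098856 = 0.00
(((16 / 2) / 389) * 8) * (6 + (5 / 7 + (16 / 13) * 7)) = 89280 / 35399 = 2.52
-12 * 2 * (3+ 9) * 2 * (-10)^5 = 57600000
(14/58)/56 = 1/232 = 0.00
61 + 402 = 463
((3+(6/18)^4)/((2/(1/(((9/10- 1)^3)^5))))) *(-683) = 83326000000000000000/81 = 1028716049382716049.38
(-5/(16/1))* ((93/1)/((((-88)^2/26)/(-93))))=562185/61952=9.07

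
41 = 41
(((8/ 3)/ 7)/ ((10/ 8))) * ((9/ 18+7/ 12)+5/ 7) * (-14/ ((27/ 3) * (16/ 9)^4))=-12231/ 143360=-0.09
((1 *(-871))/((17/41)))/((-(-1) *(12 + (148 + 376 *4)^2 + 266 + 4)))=-35711/46399562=-0.00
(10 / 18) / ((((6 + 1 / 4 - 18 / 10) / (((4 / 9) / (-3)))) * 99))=-400 / 2141073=-0.00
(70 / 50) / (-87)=-0.02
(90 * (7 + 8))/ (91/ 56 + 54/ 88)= 118800/ 197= 603.05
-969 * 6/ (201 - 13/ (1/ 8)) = -59.94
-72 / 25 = -2.88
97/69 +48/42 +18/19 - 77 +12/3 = -637838/9177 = -69.50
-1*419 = -419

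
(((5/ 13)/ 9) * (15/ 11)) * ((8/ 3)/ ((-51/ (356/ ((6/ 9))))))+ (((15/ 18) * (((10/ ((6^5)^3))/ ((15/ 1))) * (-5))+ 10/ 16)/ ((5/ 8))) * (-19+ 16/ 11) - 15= -43942430742044399/ 1285897159692288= -34.17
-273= -273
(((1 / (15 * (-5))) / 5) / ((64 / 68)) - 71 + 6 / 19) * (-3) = 212.06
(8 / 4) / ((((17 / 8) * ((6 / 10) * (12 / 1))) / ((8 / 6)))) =80 / 459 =0.17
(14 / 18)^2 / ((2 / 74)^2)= 67081 / 81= 828.16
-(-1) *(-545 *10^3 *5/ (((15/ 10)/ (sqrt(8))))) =-10900000 *sqrt(2)/ 3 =-5138309.28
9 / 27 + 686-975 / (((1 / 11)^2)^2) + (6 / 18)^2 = -128468597 / 9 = -14274288.56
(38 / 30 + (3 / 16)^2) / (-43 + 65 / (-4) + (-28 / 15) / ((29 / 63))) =-144971 / 7049664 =-0.02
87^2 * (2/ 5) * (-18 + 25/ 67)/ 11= -17877978/ 3685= -4851.55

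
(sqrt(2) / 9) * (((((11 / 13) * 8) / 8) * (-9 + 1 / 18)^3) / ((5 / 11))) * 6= -504967001 * sqrt(2) / 568620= -1255.90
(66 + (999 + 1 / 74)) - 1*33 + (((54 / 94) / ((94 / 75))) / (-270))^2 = 2981250874637 / 2888771152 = 1032.01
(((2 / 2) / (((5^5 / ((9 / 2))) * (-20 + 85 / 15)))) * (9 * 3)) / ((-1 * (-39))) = -243 / 3493750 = -0.00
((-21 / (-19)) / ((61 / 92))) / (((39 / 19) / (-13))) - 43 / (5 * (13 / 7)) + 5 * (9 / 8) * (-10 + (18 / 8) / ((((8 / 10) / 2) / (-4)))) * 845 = -154491.75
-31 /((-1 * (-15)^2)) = 31 /225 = 0.14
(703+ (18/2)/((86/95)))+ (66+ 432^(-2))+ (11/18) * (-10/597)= 1243908297709/1596941568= 778.93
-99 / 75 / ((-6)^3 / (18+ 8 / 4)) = 11 / 90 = 0.12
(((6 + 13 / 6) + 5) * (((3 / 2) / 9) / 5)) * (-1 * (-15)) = 79 / 12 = 6.58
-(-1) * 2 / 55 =2 / 55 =0.04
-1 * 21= -21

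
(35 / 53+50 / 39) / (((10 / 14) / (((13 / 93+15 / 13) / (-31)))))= -8791244 / 77469093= -0.11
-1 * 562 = -562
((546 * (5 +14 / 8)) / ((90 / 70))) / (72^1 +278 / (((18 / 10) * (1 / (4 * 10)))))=51597 / 112496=0.46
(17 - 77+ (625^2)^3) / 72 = 59604644775390565 / 72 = 827842288547091.18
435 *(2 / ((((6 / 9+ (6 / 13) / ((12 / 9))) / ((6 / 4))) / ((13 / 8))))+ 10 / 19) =13945665 / 6004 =2322.73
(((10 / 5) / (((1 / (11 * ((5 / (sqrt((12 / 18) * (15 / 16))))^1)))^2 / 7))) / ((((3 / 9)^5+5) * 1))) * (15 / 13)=15436575 / 988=15624.06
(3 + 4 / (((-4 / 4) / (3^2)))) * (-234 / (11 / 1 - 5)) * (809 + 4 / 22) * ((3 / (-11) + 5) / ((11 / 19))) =1028919996 / 121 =8503471.04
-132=-132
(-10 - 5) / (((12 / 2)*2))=-5 / 4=-1.25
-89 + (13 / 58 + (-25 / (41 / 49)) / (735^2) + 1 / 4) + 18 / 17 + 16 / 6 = -3023621305 / 35655732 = -84.80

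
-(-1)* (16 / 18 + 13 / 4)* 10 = 745 / 18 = 41.39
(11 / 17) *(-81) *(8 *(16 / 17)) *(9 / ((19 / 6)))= -6158592 / 5491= -1121.58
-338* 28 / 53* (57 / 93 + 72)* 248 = -170427712 / 53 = -3215617.21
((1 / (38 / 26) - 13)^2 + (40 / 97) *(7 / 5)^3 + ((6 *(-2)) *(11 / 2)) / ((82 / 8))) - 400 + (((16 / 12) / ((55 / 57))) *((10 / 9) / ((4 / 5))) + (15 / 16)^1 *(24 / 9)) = -1771058013413 / 7106700150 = -249.21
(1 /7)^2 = 1 /49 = 0.02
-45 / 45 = -1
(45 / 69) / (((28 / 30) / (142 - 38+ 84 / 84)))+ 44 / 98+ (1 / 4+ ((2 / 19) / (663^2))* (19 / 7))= 146772529957 / 1981577052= 74.07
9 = 9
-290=-290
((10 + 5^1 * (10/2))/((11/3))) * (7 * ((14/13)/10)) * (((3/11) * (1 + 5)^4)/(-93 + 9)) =-30.28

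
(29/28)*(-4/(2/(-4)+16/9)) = -522/161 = -3.24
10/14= 5/7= 0.71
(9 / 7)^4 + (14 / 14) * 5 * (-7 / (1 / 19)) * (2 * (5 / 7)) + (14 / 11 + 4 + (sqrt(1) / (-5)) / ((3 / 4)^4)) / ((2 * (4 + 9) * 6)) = -947.24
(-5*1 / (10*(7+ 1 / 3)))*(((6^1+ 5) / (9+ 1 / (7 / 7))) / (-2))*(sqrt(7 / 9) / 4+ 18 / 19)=sqrt(7) / 320+ 27 / 760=0.04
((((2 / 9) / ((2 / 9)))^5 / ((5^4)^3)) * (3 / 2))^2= 9 / 238418579101562500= 0.00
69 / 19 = 3.63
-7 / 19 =-0.37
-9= -9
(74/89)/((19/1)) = 74/1691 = 0.04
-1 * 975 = -975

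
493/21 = 23.48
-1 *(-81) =81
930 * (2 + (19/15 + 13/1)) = 15128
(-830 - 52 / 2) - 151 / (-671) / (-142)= -81561543 / 95282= -856.00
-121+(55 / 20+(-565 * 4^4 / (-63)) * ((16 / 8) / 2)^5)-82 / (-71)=38982695 / 17892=2178.78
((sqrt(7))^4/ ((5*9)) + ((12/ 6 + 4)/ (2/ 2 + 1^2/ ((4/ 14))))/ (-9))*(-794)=-100838/ 135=-746.95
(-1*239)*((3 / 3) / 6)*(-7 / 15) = 1673 / 90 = 18.59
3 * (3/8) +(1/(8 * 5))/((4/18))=99/80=1.24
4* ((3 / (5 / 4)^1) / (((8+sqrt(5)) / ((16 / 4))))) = 1536 / 295- 192* sqrt(5) / 295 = 3.75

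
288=288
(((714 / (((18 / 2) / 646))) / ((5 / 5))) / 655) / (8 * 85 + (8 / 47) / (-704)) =635901728 / 5526521235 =0.12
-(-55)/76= 0.72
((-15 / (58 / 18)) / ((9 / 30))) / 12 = -75 / 58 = -1.29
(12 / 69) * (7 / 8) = 7 / 46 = 0.15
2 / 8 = 0.25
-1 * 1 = -1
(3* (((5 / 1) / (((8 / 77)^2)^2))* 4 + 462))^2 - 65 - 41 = 279539423164835585 / 1048576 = 266589568295.32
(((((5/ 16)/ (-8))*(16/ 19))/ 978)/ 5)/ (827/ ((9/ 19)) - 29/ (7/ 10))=-0.00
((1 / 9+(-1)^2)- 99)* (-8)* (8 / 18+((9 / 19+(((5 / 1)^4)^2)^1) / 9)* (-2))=-104618341216 / 1539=-67978129.45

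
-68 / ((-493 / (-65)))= -260 / 29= -8.97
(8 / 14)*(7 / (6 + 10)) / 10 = 1 / 40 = 0.02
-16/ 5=-3.20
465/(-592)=-465/592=-0.79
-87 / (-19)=87 / 19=4.58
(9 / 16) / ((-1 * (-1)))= 0.56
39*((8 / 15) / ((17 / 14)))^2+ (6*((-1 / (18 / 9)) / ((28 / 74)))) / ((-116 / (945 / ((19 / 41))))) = 14035616251 / 95543400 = 146.90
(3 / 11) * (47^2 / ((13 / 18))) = 119286 / 143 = 834.17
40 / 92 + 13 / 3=329 / 69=4.77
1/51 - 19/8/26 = -761/10608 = -0.07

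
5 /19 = 0.26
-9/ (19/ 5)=-45/ 19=-2.37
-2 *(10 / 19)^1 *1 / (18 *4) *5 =-25 / 342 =-0.07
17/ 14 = 1.21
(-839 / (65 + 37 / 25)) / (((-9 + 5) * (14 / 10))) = 104875 / 46536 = 2.25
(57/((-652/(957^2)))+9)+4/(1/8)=-52176661/652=-80025.55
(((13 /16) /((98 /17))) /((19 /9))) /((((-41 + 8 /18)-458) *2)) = -17901 /267353408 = -0.00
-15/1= -15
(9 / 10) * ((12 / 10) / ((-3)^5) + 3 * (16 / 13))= 9707 / 2925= 3.32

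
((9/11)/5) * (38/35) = 342/1925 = 0.18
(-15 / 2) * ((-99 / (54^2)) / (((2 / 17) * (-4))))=-935 / 1728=-0.54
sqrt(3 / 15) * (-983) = -983 * sqrt(5) / 5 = -439.61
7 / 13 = 0.54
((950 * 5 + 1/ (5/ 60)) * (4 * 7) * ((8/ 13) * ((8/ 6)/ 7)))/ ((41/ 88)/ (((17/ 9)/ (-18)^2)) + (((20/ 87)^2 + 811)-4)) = 575159388672/ 32640918479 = 17.62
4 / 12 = 1 / 3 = 0.33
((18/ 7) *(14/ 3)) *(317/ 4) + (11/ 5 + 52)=5026/ 5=1005.20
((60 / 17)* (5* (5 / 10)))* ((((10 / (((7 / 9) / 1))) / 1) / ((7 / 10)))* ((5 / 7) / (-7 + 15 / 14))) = -1350000 / 69139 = -19.53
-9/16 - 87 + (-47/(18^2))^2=-1148719/13122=-87.54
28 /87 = 0.32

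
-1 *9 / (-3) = 3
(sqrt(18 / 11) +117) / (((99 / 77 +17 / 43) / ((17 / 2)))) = 15351* sqrt(22) / 11132 +598689 / 1012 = 598.06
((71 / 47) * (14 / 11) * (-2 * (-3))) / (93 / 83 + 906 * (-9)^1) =-165004 / 116616071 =-0.00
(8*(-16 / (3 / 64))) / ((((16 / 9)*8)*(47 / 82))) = -334.98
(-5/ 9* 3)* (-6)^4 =-2160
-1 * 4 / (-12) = 1 / 3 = 0.33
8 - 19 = -11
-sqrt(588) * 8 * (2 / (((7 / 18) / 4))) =-2304 * sqrt(3) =-3990.65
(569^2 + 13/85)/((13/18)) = 495354564/1105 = 448284.67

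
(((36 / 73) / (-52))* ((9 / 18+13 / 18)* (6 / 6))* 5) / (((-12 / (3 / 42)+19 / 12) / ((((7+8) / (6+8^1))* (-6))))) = -29700 / 13266071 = -0.00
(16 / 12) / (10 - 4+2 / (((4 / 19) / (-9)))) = -8 / 477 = -0.02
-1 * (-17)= 17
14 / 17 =0.82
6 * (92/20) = 138/5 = 27.60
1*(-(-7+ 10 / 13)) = 81 / 13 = 6.23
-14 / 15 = -0.93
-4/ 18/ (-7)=2/ 63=0.03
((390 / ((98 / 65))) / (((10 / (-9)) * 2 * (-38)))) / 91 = 1755 / 52136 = 0.03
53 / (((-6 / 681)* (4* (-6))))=12031 / 48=250.65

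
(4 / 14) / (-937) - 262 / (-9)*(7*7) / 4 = 356.61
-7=-7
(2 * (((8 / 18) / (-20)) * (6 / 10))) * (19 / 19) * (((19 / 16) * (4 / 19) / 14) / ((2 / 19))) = -0.00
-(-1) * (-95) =-95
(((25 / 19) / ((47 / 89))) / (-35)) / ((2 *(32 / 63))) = -4005 / 57152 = -0.07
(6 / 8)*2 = 3 / 2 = 1.50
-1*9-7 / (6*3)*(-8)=-53 / 9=-5.89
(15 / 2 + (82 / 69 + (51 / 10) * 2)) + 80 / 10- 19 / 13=228079 / 8970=25.43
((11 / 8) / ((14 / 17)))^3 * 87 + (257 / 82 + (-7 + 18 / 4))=23361865229 / 57602048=405.57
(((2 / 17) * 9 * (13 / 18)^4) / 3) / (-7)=-28561 / 2082024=-0.01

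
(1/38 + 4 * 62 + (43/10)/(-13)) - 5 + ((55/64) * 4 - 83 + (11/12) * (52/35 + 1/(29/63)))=400693973/2406768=166.49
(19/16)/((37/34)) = 323/296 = 1.09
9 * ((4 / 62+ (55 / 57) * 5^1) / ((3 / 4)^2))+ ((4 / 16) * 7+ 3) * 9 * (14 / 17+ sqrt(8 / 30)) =57 * sqrt(15) / 10+ 6814715 / 60078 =135.51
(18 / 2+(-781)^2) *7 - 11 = 4269779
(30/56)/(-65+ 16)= -15/1372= -0.01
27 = 27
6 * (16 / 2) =48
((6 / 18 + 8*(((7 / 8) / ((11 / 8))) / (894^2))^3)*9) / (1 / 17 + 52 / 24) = 481327691401840493519 / 357063352771953564396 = 1.35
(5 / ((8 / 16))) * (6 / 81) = 20 / 27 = 0.74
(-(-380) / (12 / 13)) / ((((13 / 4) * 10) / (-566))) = -21508 / 3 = -7169.33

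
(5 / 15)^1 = 1 / 3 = 0.33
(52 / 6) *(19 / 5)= 494 / 15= 32.93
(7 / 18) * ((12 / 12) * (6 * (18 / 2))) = 21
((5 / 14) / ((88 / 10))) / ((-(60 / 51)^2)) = -0.03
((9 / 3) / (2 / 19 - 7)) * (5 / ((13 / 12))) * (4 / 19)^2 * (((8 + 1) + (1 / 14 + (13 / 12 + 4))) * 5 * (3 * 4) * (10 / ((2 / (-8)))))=684864000 / 226499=3023.70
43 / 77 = 0.56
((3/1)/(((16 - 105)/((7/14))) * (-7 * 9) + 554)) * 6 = 9/5884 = 0.00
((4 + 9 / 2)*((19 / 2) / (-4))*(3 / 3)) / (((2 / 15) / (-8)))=4845 / 4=1211.25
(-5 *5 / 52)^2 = 625 / 2704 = 0.23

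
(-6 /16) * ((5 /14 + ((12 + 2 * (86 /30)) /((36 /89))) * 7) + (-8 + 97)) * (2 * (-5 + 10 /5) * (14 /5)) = 374449 /150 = 2496.33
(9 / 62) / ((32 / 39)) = 351 / 1984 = 0.18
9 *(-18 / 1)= -162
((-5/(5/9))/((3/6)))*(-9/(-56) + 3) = -1593/28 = -56.89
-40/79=-0.51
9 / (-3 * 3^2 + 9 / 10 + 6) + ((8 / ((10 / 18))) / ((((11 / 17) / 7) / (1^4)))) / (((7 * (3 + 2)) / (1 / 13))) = -25242 / 239525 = -0.11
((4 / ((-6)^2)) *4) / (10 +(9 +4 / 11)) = 44 / 1917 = 0.02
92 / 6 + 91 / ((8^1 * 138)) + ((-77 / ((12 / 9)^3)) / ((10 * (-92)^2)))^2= 452351699579841 / 29343455641600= 15.42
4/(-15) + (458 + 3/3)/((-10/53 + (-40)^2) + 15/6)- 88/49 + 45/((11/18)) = 6578550208/91546455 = 71.86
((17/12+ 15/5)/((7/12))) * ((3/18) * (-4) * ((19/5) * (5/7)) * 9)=-6042/49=-123.31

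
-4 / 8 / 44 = -1 / 88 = -0.01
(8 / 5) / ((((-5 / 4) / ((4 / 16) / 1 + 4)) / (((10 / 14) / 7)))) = -136 / 245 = -0.56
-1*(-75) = 75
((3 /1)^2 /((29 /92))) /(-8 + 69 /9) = -2484 /29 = -85.66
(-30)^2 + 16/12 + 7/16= 43285/48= 901.77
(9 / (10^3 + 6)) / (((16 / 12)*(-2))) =-27 / 8048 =-0.00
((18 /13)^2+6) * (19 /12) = 4237 /338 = 12.54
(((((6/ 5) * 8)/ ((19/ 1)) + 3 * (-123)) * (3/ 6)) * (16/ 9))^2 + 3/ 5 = 8714644639/ 81225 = 107290.18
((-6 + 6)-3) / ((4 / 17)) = -51 / 4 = -12.75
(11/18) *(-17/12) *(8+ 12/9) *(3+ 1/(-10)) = -37961/1620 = -23.43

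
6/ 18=1/ 3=0.33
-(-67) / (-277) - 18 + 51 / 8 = -11.87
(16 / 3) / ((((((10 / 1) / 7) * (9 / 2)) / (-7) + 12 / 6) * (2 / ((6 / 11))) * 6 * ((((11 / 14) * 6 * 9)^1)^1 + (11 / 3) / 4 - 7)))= 10976 / 1779899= 0.01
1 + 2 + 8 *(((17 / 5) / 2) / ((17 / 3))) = 27 / 5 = 5.40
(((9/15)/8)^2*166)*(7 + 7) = 5229/400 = 13.07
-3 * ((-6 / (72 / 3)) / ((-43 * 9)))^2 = -1 / 798768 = -0.00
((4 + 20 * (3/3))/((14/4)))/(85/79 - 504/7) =-3792/39221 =-0.10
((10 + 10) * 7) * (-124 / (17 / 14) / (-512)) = 7595 / 272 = 27.92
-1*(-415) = 415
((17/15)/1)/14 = 17/210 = 0.08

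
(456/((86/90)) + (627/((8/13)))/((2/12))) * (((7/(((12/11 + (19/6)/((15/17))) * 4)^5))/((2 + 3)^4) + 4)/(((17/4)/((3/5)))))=929152190990757043372787613/249659939324883671245280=3721.67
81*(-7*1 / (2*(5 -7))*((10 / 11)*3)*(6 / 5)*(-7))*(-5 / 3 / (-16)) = -59535 / 176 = -338.27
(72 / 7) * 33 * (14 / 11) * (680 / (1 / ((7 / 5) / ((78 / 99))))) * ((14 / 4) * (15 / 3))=118752480 / 13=9134806.15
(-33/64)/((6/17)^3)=-11.73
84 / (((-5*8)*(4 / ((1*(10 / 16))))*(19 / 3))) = -0.05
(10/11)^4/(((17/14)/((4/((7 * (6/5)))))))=200000/746691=0.27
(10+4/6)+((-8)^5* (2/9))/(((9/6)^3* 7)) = -506144/1701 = -297.56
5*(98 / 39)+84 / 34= 9968 / 663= 15.03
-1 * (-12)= 12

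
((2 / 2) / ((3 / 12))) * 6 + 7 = 31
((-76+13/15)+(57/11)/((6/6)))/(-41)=11542/6765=1.71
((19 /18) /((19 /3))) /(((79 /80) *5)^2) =0.01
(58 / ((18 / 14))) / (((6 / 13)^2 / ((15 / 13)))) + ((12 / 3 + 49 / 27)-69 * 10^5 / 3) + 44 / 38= -262171349 / 114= -2299748.68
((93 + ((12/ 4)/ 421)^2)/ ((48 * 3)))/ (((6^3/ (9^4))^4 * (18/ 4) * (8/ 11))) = 3902564973775941/ 23231332352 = 167987.14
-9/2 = -4.50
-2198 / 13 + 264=1234 / 13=94.92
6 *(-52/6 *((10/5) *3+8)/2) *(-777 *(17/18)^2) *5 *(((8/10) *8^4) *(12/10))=223197298688/45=4959939970.84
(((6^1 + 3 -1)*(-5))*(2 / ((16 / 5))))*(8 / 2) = -100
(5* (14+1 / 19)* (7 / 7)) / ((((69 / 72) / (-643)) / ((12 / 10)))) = -24722064 / 437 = -56572.23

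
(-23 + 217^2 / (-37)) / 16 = -11985 / 148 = -80.98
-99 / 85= -1.16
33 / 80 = 0.41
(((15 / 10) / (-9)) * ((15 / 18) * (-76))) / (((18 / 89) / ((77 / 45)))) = 130207 / 1458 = 89.31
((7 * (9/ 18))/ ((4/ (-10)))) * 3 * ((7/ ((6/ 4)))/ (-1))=245/ 2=122.50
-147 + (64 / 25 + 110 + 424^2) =4493539 / 25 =179741.56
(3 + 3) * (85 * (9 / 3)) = 1530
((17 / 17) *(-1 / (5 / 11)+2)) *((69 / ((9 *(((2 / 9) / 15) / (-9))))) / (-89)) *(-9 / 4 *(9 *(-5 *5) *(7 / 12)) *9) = -79224075 / 2848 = -27817.44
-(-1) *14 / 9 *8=112 / 9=12.44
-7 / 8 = -0.88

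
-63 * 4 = -252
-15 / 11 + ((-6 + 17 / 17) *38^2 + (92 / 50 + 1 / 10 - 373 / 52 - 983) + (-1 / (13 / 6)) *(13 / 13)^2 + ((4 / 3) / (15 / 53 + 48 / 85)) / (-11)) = -1345119140681 / 163835100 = -8210.20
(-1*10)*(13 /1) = -130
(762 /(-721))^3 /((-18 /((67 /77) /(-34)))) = -823449966 /490620217549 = -0.00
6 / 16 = 3 / 8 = 0.38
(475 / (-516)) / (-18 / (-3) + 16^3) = -475 / 2116632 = -0.00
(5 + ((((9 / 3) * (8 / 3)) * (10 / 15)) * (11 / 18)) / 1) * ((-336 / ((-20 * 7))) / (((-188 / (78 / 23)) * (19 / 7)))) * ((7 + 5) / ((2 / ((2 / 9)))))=-162344 / 924255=-0.18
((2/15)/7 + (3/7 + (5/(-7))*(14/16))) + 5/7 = 451/840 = 0.54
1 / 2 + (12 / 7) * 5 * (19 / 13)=2371 / 182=13.03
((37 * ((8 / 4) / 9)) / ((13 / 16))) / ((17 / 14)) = 16576 / 1989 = 8.33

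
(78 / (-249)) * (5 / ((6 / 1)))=-65 / 249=-0.26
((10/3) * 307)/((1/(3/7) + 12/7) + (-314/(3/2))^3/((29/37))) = -5608890/64147324183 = -0.00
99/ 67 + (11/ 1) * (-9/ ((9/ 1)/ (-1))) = 836/ 67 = 12.48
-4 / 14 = -0.29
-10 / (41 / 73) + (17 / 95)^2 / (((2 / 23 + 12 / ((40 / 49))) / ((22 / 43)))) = -17.80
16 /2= 8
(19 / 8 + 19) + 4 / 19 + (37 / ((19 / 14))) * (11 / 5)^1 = 61989 / 760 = 81.56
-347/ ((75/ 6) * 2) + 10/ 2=-222/ 25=-8.88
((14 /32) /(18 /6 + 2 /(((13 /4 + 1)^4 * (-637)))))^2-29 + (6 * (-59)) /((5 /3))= -7870800978259042107107 /32607682112919246080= -241.38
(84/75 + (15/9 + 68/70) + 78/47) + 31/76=10924681/1875300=5.83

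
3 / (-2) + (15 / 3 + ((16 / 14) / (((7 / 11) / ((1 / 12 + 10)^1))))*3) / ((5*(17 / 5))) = 195 / 98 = 1.99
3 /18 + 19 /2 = 29 /3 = 9.67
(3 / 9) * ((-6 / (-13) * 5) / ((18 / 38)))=190 / 117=1.62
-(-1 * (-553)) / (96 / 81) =-466.59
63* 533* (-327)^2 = 3590568891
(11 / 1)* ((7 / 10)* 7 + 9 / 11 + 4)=1069 / 10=106.90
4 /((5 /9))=36 /5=7.20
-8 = -8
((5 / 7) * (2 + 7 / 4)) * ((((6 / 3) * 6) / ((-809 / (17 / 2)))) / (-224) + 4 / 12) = 2269025 / 2537024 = 0.89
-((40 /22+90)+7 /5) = -5127 /55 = -93.22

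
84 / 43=1.95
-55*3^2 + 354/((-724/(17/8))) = -1436529/2896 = -496.04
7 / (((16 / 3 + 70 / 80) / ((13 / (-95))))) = -2184 / 14155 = -0.15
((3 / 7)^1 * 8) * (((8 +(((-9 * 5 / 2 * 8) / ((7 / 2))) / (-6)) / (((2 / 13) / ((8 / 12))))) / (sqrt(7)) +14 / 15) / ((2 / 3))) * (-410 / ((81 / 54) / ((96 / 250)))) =-29850624 * sqrt(7) / 8575 - 62976 / 125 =-9713.99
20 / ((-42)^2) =5 / 441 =0.01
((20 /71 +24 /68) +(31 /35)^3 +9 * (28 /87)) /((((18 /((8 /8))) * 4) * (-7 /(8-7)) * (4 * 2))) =-2114070041 /2017012872000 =-0.00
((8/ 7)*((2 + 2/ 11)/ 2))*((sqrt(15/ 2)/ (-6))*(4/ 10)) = -0.23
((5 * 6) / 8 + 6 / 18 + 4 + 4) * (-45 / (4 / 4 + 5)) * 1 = -725 / 8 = -90.62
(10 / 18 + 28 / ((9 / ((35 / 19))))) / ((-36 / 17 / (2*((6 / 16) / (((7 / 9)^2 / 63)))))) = -493425 / 2128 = -231.87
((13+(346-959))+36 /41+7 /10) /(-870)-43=-15092747 /356700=-42.31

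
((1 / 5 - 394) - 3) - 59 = -2279 / 5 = -455.80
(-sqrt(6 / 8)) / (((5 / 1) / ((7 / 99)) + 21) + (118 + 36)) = -7 * sqrt(3) / 3440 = -0.00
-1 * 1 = -1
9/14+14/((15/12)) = 829/70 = 11.84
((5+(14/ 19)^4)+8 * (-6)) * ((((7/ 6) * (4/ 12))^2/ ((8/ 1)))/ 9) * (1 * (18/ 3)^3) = -90901321/ 4691556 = -19.38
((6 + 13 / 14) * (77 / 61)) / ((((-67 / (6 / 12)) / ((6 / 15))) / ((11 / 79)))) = -0.00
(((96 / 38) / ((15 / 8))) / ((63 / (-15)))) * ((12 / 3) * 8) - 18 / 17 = -11.32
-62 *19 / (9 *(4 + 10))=-589 / 63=-9.35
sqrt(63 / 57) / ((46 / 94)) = 47 *sqrt(399) / 437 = 2.15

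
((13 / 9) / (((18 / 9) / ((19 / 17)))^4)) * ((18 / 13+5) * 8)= 10816643 / 1503378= 7.19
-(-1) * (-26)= -26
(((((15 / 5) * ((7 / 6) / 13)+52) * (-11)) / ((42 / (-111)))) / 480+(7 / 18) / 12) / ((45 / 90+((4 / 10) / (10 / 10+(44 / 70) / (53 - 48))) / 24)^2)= 195169568393 / 16173491880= 12.07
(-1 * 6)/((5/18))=-108/5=-21.60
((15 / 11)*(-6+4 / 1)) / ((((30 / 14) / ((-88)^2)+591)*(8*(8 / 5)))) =-3850 / 10678981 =-0.00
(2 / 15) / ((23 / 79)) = 158 / 345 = 0.46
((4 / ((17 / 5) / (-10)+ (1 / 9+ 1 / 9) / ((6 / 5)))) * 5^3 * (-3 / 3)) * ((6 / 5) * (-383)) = -310230000 / 209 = -1484354.07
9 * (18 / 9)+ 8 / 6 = 58 / 3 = 19.33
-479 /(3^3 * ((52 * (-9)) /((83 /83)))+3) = 479 /12633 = 0.04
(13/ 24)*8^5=53248/ 3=17749.33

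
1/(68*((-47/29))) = -29/3196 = -0.01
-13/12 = -1.08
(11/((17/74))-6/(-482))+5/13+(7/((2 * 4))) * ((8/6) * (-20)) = 3985960/159783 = 24.95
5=5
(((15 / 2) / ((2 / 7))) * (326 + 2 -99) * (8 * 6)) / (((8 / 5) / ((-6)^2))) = 6492150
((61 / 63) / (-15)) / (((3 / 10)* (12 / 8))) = -244 / 1701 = -0.14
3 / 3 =1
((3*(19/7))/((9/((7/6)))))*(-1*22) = -209/9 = -23.22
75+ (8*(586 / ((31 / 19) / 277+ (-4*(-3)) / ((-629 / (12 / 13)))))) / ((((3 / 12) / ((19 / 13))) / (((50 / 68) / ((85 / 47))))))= -1630308867233 / 1714909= -950667.86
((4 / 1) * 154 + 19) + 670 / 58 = 18750 / 29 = 646.55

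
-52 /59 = -0.88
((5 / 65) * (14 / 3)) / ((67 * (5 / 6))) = 28 / 4355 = 0.01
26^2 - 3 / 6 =1351 / 2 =675.50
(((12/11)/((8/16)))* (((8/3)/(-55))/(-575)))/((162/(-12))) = -128/9392625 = -0.00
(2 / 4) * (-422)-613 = -824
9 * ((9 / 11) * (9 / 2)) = 729 / 22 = 33.14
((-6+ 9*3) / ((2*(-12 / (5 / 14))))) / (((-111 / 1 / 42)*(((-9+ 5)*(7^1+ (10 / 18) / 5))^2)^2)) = 0.00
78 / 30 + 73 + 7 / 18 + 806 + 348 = 110699 / 90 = 1229.99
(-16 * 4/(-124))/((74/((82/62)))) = 0.01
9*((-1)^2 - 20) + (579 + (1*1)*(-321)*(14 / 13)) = 810 / 13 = 62.31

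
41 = 41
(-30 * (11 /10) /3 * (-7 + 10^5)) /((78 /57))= -803789.88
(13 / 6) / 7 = 13 / 42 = 0.31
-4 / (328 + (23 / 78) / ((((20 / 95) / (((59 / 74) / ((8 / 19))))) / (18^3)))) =-30784 / 121564399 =-0.00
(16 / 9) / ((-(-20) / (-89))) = -356 / 45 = -7.91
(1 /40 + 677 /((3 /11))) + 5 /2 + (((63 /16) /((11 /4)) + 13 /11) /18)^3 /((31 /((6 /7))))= 223231604680247 /89836750080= 2484.86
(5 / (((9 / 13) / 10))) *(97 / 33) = 63050 / 297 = 212.29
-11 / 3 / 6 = -11 / 18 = -0.61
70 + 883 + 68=1021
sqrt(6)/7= 0.35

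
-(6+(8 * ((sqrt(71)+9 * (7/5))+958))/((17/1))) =-39334/85-8 * sqrt(71)/17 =-466.72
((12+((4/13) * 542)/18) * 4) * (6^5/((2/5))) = 21496320/13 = 1653563.08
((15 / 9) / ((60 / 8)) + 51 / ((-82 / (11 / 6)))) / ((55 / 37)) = -10027 / 16236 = -0.62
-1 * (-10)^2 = -100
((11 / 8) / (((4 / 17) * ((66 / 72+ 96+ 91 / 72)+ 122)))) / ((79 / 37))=0.01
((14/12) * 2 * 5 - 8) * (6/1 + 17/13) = 1045/39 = 26.79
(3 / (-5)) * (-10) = 6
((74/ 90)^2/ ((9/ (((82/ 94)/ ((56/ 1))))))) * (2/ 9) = 56129/ 215856900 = 0.00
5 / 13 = 0.38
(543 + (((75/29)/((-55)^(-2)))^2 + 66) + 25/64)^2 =10852134451813266019625281/2897022976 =3745960781711544.84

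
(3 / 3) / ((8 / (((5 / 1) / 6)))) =0.10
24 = 24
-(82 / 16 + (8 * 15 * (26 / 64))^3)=-7415203 / 64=-115862.55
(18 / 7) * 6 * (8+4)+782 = 6770 / 7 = 967.14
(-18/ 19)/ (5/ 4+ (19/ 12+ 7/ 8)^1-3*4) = 432/ 3781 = 0.11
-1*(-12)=12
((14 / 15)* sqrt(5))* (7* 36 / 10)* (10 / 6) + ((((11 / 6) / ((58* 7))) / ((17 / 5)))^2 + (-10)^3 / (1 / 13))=-22294398668975 / 1714953744 + 196* sqrt(5) / 5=-12912.35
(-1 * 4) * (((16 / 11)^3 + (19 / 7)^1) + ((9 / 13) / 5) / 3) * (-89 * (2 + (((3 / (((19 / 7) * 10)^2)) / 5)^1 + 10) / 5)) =1135940060487528 / 136639628125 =8313.40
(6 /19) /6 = 1 /19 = 0.05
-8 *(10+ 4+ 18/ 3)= -160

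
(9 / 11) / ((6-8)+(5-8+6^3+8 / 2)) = 9 / 2365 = 0.00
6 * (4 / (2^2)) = 6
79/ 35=2.26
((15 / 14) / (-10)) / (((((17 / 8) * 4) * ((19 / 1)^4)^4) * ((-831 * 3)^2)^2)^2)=-1 / 83708216054529139668268835387695316436883477359157058806400173092248301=-0.00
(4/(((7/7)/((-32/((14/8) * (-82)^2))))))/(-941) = 128/11072747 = 0.00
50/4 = 25/2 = 12.50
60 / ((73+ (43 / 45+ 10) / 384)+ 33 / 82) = 42508800 / 52024373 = 0.82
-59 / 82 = -0.72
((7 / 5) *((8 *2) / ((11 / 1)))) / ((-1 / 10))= -224 / 11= -20.36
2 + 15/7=29/7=4.14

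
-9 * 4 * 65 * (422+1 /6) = -987870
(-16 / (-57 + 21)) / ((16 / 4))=1 / 9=0.11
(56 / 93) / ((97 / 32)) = 1792 / 9021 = 0.20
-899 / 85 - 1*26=-3109 / 85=-36.58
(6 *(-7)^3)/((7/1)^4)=-6/7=-0.86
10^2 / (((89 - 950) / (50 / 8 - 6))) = -25 / 861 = -0.03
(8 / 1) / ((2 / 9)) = 36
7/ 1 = 7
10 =10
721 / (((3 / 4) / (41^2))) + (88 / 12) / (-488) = 1182912965 / 732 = 1616001.32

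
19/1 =19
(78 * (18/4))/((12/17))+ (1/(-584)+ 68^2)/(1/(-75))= -202240731/584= -346302.62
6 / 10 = 3 / 5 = 0.60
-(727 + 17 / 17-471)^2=-66049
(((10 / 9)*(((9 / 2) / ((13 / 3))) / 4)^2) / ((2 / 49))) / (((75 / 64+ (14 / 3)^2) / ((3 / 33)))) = 178605 / 24574121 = 0.01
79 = 79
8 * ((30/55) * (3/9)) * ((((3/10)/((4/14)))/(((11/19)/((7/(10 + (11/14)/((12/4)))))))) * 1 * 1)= 469224/260755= 1.80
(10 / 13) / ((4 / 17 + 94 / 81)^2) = 9480645 / 24011546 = 0.39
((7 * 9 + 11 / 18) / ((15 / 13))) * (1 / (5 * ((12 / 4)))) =2977 / 810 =3.68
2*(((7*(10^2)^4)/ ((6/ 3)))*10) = 7000000000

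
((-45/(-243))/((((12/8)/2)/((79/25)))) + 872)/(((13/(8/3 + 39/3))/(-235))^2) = 8624250605780/123201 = 70001465.94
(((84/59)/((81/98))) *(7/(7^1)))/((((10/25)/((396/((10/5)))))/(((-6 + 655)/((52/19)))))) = 7885570/39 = 202194.10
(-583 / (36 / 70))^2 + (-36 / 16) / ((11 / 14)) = 4579994069 / 3564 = 1285071.29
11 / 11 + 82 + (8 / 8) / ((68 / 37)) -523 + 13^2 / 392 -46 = -485.02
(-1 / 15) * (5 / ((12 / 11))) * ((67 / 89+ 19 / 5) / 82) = -11143 / 656820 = -0.02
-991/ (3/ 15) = -4955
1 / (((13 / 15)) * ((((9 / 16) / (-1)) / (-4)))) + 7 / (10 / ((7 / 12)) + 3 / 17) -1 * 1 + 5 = 337841 / 26793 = 12.61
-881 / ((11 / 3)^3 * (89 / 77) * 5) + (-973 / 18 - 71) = -124202257 / 969210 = -128.15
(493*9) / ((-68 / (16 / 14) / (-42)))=3132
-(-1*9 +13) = -4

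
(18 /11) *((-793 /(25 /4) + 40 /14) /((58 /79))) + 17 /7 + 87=-10439194 /55825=-187.00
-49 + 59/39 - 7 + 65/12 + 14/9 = -47.51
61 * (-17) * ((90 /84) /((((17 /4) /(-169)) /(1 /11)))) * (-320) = -98966400 /77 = -1285277.92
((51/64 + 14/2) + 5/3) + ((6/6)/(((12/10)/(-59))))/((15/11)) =-15317/576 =-26.59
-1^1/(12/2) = -1/6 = -0.17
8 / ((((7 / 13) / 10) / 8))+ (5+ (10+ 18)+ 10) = 8621 / 7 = 1231.57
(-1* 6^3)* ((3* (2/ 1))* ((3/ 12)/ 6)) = -54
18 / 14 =9 / 7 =1.29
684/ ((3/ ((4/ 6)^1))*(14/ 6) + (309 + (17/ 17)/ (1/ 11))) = 1368/ 661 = 2.07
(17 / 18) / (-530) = -17 / 9540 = -0.00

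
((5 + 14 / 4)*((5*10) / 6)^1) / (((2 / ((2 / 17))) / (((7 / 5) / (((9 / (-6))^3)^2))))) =1120 / 2187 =0.51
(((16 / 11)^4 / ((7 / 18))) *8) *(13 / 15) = 40894464 / 512435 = 79.80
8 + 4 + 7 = 19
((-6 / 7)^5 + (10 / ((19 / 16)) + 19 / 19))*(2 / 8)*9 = 25746381 / 1277332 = 20.16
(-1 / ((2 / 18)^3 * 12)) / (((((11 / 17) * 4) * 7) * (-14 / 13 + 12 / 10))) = -27.24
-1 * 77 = -77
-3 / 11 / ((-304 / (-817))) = -129 / 176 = -0.73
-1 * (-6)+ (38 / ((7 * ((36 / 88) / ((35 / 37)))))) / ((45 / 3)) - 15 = -8155 / 999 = -8.16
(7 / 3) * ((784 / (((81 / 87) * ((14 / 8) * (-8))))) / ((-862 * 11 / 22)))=11368 / 34911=0.33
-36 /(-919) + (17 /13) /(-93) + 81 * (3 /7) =270185560 /7777497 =34.74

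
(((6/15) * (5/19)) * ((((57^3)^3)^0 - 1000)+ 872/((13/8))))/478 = -6011/59033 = -0.10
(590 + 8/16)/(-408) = -1181/816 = -1.45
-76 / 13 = -5.85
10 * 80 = 800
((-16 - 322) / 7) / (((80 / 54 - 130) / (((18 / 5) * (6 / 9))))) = 54756 / 60725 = 0.90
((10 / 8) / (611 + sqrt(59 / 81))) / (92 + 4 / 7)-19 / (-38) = 483844457 / 967646144-35 * sqrt(59) / 8708815296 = 0.50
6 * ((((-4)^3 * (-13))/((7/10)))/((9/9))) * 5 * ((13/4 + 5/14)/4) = 1575600/49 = 32155.10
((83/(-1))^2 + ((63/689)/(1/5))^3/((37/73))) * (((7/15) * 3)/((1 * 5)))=1928.97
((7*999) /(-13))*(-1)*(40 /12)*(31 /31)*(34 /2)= 30482.31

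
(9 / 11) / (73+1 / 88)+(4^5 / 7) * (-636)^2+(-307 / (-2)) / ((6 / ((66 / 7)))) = 760363123519 / 12850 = 59172227.51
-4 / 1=-4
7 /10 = 0.70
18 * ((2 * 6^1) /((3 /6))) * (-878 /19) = -379296 /19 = -19962.95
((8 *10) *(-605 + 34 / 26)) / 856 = -56.42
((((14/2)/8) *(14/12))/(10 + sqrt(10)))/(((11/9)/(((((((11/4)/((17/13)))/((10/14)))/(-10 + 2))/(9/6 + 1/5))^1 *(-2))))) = 4459/110976-4459 *sqrt(10)/1109760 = 0.03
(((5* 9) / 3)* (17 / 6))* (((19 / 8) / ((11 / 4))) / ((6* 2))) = 1615 / 528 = 3.06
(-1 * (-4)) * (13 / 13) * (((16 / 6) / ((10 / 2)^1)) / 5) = 32 / 75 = 0.43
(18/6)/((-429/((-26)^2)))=-52/11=-4.73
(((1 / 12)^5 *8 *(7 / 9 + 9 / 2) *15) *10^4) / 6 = 296875 / 69984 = 4.24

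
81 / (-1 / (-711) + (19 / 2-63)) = -115182 / 76075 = -1.51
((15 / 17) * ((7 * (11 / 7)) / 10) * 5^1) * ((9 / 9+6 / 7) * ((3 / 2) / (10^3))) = 1287 / 95200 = 0.01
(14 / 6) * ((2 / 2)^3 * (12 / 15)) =28 / 15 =1.87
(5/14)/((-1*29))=-5/406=-0.01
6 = 6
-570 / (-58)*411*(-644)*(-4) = 10404819.31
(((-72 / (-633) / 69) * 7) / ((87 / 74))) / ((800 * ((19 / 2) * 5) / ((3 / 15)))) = 259 / 5013755625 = 0.00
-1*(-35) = 35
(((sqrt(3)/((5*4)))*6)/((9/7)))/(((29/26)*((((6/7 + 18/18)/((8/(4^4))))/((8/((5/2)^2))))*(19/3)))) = 49*sqrt(3)/68875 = 0.00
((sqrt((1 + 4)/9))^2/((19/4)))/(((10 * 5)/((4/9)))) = 8/7695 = 0.00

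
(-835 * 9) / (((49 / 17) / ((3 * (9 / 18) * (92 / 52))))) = -8815095 / 1274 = -6919.23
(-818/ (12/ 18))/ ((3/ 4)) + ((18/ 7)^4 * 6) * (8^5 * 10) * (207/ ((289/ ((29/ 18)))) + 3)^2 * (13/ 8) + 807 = 201315210919811/ 83521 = 2410354412.90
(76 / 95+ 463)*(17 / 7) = 39423 / 35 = 1126.37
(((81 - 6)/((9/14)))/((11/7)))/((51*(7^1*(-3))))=-0.07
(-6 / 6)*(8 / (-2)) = 4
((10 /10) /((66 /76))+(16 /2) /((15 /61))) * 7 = 38906 /165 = 235.79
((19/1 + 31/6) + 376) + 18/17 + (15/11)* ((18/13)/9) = 5855335/14586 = 401.44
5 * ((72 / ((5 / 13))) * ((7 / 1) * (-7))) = -45864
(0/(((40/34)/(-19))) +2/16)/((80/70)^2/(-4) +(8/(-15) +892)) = 735/5239904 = 0.00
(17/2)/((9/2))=17/9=1.89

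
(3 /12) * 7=7 /4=1.75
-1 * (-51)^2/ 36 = -72.25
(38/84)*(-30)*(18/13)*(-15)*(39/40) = 7695/28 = 274.82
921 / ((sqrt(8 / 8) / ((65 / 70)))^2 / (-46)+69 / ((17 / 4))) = 60858759 / 1071146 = 56.82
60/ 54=10/ 9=1.11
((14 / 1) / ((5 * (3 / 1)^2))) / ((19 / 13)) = 182 / 855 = 0.21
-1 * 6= -6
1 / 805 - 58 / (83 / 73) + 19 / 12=-39629959 / 801780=-49.43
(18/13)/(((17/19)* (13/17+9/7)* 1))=1197/1586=0.75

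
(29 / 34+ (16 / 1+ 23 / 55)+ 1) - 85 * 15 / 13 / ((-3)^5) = 36772601 / 1969110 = 18.67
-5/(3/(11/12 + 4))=-295/36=-8.19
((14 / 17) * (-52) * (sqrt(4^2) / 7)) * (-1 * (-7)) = -171.29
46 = 46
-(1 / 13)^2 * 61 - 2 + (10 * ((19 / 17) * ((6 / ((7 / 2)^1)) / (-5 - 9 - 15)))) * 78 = -31431909 / 583219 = -53.89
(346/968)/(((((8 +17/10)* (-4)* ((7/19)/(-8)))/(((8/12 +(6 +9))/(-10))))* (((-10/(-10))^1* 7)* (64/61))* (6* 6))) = -9423829/7950362112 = -0.00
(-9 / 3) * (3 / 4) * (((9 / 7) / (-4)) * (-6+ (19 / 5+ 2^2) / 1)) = 729 / 560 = 1.30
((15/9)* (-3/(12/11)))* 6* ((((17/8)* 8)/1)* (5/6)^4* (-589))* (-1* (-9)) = 344196875/288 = 1195128.04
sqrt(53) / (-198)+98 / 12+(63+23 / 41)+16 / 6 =18301 / 246 -sqrt(53) / 198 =74.36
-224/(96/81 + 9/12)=-24192/209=-115.75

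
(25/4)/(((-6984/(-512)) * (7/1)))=400/6111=0.07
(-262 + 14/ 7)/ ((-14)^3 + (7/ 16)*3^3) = 0.10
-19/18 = -1.06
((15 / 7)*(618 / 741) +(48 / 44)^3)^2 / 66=8402854775334 / 58255747961411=0.14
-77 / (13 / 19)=-1463 / 13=-112.54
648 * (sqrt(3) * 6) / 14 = 1944 * sqrt(3) / 7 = 481.02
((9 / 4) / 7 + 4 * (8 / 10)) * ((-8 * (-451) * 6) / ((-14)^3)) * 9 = -6003261 / 24010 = -250.03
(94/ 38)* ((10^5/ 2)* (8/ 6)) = 9400000/ 57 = 164912.28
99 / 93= 33 / 31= 1.06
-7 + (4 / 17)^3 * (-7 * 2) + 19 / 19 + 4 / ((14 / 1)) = -202792 / 34391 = -5.90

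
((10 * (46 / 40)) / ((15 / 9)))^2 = 4761 / 100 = 47.61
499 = 499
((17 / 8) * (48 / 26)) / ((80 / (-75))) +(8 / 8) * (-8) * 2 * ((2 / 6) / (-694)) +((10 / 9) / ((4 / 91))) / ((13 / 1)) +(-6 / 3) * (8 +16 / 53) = -631048139 / 34427952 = -18.33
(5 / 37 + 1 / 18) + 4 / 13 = 4315 / 8658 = 0.50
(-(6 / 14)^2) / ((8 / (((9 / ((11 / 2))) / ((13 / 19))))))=-1539 / 28028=-0.05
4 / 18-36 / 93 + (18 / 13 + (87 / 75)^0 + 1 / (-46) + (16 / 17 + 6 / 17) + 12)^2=7063646998943 / 28833968124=244.98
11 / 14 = 0.79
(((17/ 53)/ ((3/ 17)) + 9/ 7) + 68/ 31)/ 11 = 182758/ 379533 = 0.48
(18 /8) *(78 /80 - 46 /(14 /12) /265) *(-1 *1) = -110349 /59360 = -1.86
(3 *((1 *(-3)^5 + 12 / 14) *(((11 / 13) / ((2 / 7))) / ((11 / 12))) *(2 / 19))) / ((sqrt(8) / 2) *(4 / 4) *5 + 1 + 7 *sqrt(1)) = -244080 / 1729 + 152550 *sqrt(2) / 1729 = -16.39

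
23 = 23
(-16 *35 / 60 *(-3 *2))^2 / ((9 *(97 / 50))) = 156800 / 873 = 179.61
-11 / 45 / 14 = -11 / 630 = -0.02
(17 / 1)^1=17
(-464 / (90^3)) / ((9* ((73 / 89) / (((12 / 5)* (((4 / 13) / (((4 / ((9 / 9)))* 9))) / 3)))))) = -0.00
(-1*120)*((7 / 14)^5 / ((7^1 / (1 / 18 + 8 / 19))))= -815 / 3192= -0.26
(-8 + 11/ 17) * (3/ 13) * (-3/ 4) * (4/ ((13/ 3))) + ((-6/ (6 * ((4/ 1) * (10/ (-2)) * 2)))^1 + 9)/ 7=1982153/ 804440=2.46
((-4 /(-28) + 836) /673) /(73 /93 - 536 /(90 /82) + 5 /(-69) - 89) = -187793505 /87161004623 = -0.00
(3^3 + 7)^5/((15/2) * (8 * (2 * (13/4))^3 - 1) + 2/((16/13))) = 363483392/131773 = 2758.41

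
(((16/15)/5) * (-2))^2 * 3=1024/1875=0.55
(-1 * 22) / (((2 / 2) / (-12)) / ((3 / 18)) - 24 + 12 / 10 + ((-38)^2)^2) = -20 / 1895557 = -0.00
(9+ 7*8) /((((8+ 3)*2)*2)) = 65 /44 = 1.48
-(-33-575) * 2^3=4864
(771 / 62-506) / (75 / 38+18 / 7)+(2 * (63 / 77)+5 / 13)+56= -20849012 / 412269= -50.57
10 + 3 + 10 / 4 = 31 / 2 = 15.50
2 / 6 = 1 / 3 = 0.33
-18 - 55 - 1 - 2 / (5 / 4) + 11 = -323 / 5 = -64.60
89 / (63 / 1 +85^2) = 89 / 7288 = 0.01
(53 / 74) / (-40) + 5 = 14747 / 2960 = 4.98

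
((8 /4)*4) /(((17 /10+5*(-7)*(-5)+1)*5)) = 16 /1777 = 0.01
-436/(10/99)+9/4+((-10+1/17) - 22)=-1477671/340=-4346.09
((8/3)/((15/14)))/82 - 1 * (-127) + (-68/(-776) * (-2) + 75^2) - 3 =5748.86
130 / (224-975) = -130 / 751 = -0.17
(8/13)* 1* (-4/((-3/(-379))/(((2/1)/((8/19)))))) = -1477.13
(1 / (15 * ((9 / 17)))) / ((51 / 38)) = 38 / 405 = 0.09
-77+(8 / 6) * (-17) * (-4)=41 / 3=13.67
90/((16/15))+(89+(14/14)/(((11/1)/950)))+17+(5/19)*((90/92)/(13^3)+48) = 24448272037/84487832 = 289.37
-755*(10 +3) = -9815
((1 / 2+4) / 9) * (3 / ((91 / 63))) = 27 / 26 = 1.04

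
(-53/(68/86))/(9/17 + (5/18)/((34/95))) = -41022/799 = -51.34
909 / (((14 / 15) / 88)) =599940 / 7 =85705.71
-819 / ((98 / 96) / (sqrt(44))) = -11232 * sqrt(11) / 7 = -5321.76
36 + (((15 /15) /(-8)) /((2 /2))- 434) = -398.12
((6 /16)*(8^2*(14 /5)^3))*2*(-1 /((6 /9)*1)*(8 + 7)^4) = -80015040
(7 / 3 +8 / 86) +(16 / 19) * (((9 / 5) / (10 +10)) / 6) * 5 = 30509 / 12255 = 2.49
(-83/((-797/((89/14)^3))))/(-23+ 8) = -58512427/32804520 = -1.78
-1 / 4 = -0.25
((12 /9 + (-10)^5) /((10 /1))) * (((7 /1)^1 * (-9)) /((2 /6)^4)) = 255146598 /5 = 51029319.60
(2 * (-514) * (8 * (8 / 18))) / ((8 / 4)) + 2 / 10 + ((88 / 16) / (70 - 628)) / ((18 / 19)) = -183540637 / 100440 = -1827.37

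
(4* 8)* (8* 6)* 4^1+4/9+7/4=221263/36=6146.19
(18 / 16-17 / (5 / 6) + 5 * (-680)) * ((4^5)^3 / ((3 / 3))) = -18357092876288 / 5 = -3671418575257.60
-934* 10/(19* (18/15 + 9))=-46700/969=-48.19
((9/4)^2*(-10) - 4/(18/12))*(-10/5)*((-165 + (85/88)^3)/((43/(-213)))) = 10155057412795/117213184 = 86637.50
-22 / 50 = -11 / 25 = -0.44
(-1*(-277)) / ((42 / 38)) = 5263 / 21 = 250.62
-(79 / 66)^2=-6241 / 4356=-1.43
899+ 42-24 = 917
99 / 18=5.50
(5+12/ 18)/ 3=17/ 9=1.89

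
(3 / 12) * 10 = 5 / 2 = 2.50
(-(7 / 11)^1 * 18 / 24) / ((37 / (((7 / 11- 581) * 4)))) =134064 / 4477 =29.95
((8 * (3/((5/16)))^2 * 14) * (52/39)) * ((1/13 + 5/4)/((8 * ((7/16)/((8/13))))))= 13565952/4225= 3210.88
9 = 9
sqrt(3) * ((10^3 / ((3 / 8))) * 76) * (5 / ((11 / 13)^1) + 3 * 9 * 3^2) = 1664704000 * sqrt(3) / 33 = 87374300.23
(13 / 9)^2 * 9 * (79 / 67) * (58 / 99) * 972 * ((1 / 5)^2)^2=9292296 / 460625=20.17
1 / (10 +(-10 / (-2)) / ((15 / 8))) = 3 / 38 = 0.08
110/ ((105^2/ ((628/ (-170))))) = -6908/ 187425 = -0.04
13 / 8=1.62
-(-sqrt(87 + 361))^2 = -448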